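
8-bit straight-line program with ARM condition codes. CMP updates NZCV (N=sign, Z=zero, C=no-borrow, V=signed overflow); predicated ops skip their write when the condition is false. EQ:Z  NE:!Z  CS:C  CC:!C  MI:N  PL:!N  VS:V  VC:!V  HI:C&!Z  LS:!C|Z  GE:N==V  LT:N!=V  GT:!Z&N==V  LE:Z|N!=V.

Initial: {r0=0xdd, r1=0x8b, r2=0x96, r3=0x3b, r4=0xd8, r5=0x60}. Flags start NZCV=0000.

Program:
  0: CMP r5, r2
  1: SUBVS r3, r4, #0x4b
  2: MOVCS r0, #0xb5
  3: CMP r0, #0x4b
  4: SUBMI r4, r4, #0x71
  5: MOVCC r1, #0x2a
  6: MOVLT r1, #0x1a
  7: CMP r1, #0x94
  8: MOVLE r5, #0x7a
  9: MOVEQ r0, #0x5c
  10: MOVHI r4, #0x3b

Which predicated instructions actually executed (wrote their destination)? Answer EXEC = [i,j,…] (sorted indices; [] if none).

[0] flags=1001 → (cmp)
[1] flags=1001 VS?T → r3=0x8d
[2] flags=1001 CS?F → skip
[3] flags=1010 → (cmp)
[4] flags=1010 MI?T → r4=0x67
[5] flags=1010 CC?F → skip
[6] flags=1010 LT?T → r1=0x1a
[7] flags=1001 → (cmp)
[8] flags=1001 LE?F → skip
[9] flags=1001 EQ?F → skip
[10] flags=1001 HI?F → skip

EXEC = [1,4,6]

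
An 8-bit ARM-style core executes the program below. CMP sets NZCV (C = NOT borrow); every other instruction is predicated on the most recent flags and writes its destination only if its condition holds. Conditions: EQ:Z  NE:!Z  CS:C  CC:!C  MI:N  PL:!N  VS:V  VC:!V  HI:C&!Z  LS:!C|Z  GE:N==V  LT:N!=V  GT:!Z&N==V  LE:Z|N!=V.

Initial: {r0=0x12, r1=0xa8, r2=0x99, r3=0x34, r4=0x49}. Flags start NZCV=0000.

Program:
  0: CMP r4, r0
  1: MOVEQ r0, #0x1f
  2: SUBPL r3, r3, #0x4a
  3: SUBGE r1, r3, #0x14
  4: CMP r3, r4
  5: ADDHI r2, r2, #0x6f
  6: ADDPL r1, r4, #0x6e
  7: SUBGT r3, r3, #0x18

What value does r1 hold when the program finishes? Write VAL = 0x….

0: ✓ CMP  NZCV=0010
1: · MOVEQ
2: ✓ SUBPL  r3←0xea
3: ✓ SUBGE  r1←0xd6
4: ✓ CMP  NZCV=1010
5: ✓ ADDHI  r2←0x08
6: · ADDPL
7: · SUBGT

VAL = 0xd6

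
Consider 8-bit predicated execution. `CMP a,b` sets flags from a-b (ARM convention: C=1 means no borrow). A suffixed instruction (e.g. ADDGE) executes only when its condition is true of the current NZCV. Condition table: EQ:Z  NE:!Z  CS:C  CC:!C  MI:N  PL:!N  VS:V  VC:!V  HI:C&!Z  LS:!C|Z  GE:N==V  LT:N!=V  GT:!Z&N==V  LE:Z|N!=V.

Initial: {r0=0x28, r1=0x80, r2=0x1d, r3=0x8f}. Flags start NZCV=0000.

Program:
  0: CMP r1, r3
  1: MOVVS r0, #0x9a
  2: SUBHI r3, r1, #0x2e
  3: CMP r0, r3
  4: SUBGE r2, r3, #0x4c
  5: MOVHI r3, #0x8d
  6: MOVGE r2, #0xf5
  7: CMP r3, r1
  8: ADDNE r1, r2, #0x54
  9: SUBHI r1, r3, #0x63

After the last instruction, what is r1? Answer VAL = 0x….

VAL = 0x2c

[0] flags=1000 → (cmp)
[1] flags=1000 VS?F → skip
[2] flags=1000 HI?F → skip
[3] flags=1001 → (cmp)
[4] flags=1001 GE?T → r2=0x43
[5] flags=1001 HI?F → skip
[6] flags=1001 GE?T → r2=0xf5
[7] flags=0010 → (cmp)
[8] flags=0010 NE?T → r1=0x49
[9] flags=0010 HI?T → r1=0x2c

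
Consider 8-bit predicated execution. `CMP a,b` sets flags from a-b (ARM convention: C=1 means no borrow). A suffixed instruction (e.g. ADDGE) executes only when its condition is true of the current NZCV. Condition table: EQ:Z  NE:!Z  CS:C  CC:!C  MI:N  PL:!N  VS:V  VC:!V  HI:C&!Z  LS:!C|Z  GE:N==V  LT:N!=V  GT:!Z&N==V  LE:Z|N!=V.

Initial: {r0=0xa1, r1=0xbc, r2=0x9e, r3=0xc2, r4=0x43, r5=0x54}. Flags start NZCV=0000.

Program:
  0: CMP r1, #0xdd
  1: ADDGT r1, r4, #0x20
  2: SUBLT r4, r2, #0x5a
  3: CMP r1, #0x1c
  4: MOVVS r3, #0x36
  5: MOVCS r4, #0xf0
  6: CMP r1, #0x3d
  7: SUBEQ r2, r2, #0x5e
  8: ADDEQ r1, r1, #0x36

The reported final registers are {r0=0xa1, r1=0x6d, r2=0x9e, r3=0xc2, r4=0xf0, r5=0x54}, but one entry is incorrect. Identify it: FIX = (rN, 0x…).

FIX = (r1, 0xbc)

0: ✓ CMP  NZCV=1000
1: · ADDGT
2: ✓ SUBLT  r4←0x44
3: ✓ CMP  NZCV=1010
4: · MOVVS
5: ✓ MOVCS  r4←0xf0
6: ✓ CMP  NZCV=0011
7: · SUBEQ
8: · ADDEQ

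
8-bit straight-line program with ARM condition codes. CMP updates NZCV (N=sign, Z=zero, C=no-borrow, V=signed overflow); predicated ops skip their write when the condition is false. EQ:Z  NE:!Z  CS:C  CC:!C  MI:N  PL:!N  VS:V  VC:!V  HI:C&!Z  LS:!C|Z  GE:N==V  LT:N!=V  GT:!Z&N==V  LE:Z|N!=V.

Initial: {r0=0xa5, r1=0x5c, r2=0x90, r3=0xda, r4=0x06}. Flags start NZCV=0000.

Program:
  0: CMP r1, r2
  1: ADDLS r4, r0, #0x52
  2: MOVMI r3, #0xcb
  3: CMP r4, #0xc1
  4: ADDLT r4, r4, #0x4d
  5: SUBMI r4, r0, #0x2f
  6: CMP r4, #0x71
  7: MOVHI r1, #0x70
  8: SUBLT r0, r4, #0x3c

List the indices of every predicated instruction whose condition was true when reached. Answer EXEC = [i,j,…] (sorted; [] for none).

[0] flags=1001 → (cmp)
[1] flags=1001 LS?T → r4=0xf7
[2] flags=1001 MI?T → r3=0xcb
[3] flags=0010 → (cmp)
[4] flags=0010 LT?F → skip
[5] flags=0010 MI?F → skip
[6] flags=1010 → (cmp)
[7] flags=1010 HI?T → r1=0x70
[8] flags=1010 LT?T → r0=0xbb

EXEC = [1,2,7,8]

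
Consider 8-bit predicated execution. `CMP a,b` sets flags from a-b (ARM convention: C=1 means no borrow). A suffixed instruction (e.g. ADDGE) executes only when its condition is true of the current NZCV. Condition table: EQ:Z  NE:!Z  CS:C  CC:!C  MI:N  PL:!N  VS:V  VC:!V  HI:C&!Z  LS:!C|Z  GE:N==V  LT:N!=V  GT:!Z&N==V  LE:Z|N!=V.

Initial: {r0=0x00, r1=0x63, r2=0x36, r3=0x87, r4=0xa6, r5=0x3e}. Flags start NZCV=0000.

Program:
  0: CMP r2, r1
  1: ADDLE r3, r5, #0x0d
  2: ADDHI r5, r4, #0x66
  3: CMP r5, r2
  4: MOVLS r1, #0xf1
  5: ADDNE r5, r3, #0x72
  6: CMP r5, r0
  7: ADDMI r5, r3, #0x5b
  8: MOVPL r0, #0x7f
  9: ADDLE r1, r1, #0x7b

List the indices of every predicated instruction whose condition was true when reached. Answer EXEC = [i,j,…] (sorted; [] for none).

EXEC = [1,5,7,9]

[0] flags=1000 → (cmp)
[1] flags=1000 LE?T → r3=0x4b
[2] flags=1000 HI?F → skip
[3] flags=0010 → (cmp)
[4] flags=0010 LS?F → skip
[5] flags=0010 NE?T → r5=0xbd
[6] flags=1010 → (cmp)
[7] flags=1010 MI?T → r5=0xa6
[8] flags=1010 PL?F → skip
[9] flags=1010 LE?T → r1=0xde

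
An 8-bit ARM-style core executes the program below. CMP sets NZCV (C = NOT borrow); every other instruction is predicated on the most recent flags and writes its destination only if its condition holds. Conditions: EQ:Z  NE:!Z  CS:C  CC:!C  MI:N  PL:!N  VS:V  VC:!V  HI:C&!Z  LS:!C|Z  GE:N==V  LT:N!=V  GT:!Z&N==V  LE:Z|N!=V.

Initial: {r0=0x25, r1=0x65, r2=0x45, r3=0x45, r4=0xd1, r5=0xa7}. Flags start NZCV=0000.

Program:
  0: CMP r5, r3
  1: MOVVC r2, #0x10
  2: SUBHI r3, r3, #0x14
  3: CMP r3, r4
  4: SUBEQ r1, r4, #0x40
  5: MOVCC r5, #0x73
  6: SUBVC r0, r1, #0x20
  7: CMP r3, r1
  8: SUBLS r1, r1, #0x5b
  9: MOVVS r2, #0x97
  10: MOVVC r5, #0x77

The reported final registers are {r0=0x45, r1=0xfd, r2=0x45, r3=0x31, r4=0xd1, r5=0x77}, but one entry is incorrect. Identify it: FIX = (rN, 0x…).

0: ✓ CMP  NZCV=0011
1: · MOVVC
2: ✓ SUBHI  r3←0x31
3: ✓ CMP  NZCV=0000
4: · SUBEQ
5: ✓ MOVCC  r5←0x73
6: ✓ SUBVC  r0←0x45
7: ✓ CMP  NZCV=1000
8: ✓ SUBLS  r1←0x0a
9: · MOVVS
10: ✓ MOVVC  r5←0x77

FIX = (r1, 0x0a)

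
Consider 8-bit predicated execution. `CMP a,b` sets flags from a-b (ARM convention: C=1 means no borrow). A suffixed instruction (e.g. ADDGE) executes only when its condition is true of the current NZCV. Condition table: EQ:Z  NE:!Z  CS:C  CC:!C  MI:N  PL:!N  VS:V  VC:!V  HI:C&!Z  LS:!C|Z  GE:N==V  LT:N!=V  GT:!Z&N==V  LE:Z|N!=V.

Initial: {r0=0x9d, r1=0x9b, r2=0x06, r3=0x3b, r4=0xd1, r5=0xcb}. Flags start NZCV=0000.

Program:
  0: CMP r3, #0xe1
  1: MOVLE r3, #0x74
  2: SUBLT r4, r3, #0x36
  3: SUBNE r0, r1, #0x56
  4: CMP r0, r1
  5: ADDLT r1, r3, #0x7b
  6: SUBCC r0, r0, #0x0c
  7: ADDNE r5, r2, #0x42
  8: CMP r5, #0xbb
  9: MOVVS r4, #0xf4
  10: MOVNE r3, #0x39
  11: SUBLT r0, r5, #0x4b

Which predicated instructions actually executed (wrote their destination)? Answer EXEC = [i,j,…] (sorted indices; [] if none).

0: ✓ CMP  NZCV=0000
1: · MOVLE
2: · SUBLT
3: ✓ SUBNE  r0←0x45
4: ✓ CMP  NZCV=1001
5: · ADDLT
6: ✓ SUBCC  r0←0x39
7: ✓ ADDNE  r5←0x48
8: ✓ CMP  NZCV=1001
9: ✓ MOVVS  r4←0xf4
10: ✓ MOVNE  r3←0x39
11: · SUBLT

EXEC = [3,6,7,9,10]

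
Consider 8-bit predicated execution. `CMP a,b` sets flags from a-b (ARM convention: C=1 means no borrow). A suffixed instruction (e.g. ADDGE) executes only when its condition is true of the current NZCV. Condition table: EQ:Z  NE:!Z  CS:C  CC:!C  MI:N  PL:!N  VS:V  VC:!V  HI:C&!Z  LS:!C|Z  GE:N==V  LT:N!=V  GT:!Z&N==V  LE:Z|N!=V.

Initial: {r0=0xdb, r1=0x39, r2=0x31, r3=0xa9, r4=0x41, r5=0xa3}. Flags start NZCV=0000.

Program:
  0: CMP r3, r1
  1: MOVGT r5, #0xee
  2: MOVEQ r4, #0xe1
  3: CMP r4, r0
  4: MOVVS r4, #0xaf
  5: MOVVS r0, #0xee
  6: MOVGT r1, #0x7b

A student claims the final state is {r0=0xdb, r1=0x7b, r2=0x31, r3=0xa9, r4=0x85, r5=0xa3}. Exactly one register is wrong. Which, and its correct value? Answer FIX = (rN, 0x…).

[0] flags=0011 → (cmp)
[1] flags=0011 GT?F → skip
[2] flags=0011 EQ?F → skip
[3] flags=0000 → (cmp)
[4] flags=0000 VS?F → skip
[5] flags=0000 VS?F → skip
[6] flags=0000 GT?T → r1=0x7b

FIX = (r4, 0x41)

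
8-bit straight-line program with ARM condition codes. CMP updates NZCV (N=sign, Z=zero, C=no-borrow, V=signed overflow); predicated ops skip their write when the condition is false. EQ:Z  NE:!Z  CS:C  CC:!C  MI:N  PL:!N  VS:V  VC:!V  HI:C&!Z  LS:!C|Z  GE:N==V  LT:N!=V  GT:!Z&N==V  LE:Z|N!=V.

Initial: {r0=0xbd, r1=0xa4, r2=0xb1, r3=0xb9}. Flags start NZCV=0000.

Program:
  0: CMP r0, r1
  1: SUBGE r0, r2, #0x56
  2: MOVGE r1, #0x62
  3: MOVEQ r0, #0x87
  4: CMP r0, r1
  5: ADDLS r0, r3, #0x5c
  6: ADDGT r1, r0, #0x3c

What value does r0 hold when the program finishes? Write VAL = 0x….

0: ✓ CMP  NZCV=0010
1: ✓ SUBGE  r0←0x5b
2: ✓ MOVGE  r1←0x62
3: · MOVEQ
4: ✓ CMP  NZCV=1000
5: ✓ ADDLS  r0←0x15
6: · ADDGT

VAL = 0x15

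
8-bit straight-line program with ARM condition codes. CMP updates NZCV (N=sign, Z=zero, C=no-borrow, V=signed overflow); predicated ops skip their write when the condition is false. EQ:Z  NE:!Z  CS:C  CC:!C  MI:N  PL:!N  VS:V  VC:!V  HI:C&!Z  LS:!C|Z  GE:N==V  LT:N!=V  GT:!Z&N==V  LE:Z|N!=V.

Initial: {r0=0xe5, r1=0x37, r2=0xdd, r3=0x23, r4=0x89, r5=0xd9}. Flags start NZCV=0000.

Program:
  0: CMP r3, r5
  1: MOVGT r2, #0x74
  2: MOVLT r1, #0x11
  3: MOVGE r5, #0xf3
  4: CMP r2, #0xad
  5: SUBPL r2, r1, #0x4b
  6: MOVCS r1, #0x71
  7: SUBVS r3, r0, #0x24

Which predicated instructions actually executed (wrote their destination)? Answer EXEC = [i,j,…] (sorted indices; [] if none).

EXEC = [1,3,7]

0: ✓ CMP  NZCV=0000
1: ✓ MOVGT  r2←0x74
2: · MOVLT
3: ✓ MOVGE  r5←0xf3
4: ✓ CMP  NZCV=1001
5: · SUBPL
6: · MOVCS
7: ✓ SUBVS  r3←0xc1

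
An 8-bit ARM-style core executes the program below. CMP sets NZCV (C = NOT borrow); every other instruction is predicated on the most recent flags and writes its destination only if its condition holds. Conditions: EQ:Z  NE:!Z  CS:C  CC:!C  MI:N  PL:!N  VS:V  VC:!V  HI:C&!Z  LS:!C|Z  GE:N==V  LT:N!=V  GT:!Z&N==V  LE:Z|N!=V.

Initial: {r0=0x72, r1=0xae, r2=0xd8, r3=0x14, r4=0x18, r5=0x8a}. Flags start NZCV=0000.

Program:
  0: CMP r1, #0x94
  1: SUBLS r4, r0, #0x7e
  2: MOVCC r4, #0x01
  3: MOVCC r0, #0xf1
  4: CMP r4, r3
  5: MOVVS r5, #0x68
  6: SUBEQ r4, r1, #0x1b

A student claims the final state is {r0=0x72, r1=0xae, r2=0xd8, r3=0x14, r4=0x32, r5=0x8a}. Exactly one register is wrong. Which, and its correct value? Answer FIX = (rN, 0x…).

FIX = (r4, 0x18)

0: ✓ CMP  NZCV=0010
1: · SUBLS
2: · MOVCC
3: · MOVCC
4: ✓ CMP  NZCV=0010
5: · MOVVS
6: · SUBEQ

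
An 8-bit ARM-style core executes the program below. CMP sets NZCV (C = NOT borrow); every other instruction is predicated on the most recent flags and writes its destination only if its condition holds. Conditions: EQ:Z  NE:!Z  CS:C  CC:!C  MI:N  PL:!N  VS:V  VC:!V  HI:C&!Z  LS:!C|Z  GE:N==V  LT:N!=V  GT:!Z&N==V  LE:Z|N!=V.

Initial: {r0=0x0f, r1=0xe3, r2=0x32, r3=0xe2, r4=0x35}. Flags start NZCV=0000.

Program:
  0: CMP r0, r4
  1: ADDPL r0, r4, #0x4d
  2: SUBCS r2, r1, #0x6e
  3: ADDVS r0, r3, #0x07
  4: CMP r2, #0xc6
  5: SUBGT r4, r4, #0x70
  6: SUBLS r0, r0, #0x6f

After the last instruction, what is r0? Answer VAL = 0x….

VAL = 0xa0

[0] flags=1000 → (cmp)
[1] flags=1000 PL?F → skip
[2] flags=1000 CS?F → skip
[3] flags=1000 VS?F → skip
[4] flags=0000 → (cmp)
[5] flags=0000 GT?T → r4=0xc5
[6] flags=0000 LS?T → r0=0xa0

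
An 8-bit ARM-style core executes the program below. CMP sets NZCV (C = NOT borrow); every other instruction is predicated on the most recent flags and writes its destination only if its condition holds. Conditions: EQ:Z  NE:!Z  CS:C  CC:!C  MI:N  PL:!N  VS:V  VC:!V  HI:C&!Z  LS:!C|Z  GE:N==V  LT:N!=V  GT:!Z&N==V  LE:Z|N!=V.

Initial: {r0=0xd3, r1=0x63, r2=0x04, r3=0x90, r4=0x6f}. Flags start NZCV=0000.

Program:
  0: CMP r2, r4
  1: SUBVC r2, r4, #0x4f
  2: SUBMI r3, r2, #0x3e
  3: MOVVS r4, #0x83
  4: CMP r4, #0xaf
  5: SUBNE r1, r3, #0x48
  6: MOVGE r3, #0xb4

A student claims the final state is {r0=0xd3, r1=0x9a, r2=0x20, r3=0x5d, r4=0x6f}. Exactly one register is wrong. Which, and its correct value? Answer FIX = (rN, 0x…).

FIX = (r3, 0xb4)

0: ✓ CMP  NZCV=1000
1: ✓ SUBVC  r2←0x20
2: ✓ SUBMI  r3←0xe2
3: · MOVVS
4: ✓ CMP  NZCV=1001
5: ✓ SUBNE  r1←0x9a
6: ✓ MOVGE  r3←0xb4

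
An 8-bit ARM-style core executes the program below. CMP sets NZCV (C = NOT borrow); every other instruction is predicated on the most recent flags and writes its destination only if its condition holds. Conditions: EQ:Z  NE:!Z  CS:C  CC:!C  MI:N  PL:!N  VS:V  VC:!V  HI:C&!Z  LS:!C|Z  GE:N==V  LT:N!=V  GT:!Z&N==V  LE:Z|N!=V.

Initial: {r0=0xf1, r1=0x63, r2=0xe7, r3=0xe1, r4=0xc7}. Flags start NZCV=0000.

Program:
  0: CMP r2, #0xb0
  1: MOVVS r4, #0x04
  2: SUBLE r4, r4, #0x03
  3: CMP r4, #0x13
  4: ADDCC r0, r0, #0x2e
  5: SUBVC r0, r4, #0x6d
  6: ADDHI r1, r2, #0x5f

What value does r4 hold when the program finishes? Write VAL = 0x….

VAL = 0xc7

[0] flags=0010 → (cmp)
[1] flags=0010 VS?F → skip
[2] flags=0010 LE?F → skip
[3] flags=1010 → (cmp)
[4] flags=1010 CC?F → skip
[5] flags=1010 VC?T → r0=0x5a
[6] flags=1010 HI?T → r1=0x46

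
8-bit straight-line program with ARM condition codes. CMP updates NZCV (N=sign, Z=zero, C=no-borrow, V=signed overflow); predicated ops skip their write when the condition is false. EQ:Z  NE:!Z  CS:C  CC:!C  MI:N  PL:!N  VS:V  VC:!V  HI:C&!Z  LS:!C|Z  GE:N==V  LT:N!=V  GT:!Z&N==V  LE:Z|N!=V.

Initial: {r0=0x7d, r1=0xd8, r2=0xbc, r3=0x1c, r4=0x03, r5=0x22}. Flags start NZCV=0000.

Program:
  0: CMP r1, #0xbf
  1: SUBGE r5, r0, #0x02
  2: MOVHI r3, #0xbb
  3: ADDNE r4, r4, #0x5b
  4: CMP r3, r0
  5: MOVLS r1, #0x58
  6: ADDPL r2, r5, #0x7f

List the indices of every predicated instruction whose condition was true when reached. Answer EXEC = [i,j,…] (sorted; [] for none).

EXEC = [1,2,3,6]

0: ✓ CMP  NZCV=0010
1: ✓ SUBGE  r5←0x7b
2: ✓ MOVHI  r3←0xbb
3: ✓ ADDNE  r4←0x5e
4: ✓ CMP  NZCV=0011
5: · MOVLS
6: ✓ ADDPL  r2←0xfa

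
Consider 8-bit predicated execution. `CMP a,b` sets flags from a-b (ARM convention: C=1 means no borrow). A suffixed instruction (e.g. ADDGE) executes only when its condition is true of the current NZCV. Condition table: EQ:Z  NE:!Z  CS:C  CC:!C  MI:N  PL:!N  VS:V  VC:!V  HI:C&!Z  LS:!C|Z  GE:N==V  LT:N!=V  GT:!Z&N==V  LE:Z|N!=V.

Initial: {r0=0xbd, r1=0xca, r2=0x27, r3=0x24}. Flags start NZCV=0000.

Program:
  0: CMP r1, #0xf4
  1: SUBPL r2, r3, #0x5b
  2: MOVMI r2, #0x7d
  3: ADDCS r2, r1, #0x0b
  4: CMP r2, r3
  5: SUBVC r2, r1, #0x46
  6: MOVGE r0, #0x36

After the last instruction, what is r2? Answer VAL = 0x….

VAL = 0x84

0: ✓ CMP  NZCV=1000
1: · SUBPL
2: ✓ MOVMI  r2←0x7d
3: · ADDCS
4: ✓ CMP  NZCV=0010
5: ✓ SUBVC  r2←0x84
6: ✓ MOVGE  r0←0x36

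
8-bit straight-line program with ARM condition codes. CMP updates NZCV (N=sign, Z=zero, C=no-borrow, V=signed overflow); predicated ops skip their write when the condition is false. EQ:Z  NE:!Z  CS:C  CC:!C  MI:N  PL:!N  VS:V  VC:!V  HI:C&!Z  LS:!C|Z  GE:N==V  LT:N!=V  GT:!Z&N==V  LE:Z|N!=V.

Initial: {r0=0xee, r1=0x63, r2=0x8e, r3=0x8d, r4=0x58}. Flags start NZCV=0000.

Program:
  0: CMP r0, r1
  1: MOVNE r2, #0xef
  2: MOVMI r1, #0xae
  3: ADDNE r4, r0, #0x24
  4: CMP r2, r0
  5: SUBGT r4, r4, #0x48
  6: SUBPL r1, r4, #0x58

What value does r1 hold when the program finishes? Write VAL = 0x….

VAL = 0x72

0: ✓ CMP  NZCV=1010
1: ✓ MOVNE  r2←0xef
2: ✓ MOVMI  r1←0xae
3: ✓ ADDNE  r4←0x12
4: ✓ CMP  NZCV=0010
5: ✓ SUBGT  r4←0xca
6: ✓ SUBPL  r1←0x72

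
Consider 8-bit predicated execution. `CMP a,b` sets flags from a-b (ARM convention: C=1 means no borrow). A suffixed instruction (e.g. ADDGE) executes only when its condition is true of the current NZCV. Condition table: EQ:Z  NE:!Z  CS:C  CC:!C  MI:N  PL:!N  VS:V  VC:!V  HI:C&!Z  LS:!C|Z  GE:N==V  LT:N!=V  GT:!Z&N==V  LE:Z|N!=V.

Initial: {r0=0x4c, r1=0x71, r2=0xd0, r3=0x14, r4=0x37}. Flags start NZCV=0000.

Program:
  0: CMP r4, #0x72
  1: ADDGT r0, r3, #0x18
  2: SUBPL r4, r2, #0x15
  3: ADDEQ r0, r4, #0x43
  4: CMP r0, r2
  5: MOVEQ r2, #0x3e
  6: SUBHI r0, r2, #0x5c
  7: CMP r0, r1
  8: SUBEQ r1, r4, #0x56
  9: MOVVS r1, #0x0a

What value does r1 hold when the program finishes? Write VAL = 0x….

VAL = 0x71

0: ✓ CMP  NZCV=1000
1: · ADDGT
2: · SUBPL
3: · ADDEQ
4: ✓ CMP  NZCV=0000
5: · MOVEQ
6: · SUBHI
7: ✓ CMP  NZCV=1000
8: · SUBEQ
9: · MOVVS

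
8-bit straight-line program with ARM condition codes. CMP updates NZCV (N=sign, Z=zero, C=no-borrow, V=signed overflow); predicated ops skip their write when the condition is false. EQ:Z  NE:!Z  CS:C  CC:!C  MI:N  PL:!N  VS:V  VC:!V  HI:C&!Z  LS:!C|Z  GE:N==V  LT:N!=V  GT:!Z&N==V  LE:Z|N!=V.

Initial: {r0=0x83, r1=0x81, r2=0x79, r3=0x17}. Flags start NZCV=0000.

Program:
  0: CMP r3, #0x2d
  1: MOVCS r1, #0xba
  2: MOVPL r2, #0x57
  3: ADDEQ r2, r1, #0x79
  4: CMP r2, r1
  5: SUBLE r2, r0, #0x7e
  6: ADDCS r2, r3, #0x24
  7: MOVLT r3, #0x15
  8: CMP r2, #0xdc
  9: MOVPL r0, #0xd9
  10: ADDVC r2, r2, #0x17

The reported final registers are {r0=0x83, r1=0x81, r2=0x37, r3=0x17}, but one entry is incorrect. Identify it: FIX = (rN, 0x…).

FIX = (r2, 0x79)

[0] flags=1000 → (cmp)
[1] flags=1000 CS?F → skip
[2] flags=1000 PL?F → skip
[3] flags=1000 EQ?F → skip
[4] flags=1001 → (cmp)
[5] flags=1001 LE?F → skip
[6] flags=1001 CS?F → skip
[7] flags=1001 LT?F → skip
[8] flags=1001 → (cmp)
[9] flags=1001 PL?F → skip
[10] flags=1001 VC?F → skip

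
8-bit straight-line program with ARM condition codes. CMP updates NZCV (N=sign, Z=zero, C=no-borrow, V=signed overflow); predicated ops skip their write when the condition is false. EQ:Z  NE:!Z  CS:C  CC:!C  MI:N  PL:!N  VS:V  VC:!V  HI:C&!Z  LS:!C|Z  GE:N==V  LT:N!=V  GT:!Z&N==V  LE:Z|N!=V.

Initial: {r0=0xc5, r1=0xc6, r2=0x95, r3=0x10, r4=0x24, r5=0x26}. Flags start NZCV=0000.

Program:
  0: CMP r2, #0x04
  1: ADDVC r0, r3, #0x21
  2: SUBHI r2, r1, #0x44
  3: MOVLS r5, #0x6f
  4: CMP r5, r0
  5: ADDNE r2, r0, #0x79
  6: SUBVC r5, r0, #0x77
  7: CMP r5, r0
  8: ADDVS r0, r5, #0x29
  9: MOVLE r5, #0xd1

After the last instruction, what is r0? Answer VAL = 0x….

0: ✓ CMP  NZCV=1010
1: ✓ ADDVC  r0←0x31
2: ✓ SUBHI  r2←0x82
3: · MOVLS
4: ✓ CMP  NZCV=1000
5: ✓ ADDNE  r2←0xaa
6: ✓ SUBVC  r5←0xba
7: ✓ CMP  NZCV=1010
8: · ADDVS
9: ✓ MOVLE  r5←0xd1

VAL = 0x31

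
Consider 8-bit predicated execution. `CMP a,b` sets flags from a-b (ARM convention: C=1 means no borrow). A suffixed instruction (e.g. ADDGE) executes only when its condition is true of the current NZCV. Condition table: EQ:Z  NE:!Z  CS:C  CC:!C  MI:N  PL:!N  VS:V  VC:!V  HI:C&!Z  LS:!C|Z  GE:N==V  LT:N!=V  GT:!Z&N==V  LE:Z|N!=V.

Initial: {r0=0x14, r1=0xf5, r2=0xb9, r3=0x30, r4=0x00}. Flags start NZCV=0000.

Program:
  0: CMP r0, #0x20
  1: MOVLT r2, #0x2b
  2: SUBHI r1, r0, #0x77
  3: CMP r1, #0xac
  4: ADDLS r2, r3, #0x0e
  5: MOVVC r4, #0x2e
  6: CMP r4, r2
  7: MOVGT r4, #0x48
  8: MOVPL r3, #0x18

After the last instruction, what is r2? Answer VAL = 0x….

[0] flags=1000 → (cmp)
[1] flags=1000 LT?T → r2=0x2b
[2] flags=1000 HI?F → skip
[3] flags=0010 → (cmp)
[4] flags=0010 LS?F → skip
[5] flags=0010 VC?T → r4=0x2e
[6] flags=0010 → (cmp)
[7] flags=0010 GT?T → r4=0x48
[8] flags=0010 PL?T → r3=0x18

VAL = 0x2b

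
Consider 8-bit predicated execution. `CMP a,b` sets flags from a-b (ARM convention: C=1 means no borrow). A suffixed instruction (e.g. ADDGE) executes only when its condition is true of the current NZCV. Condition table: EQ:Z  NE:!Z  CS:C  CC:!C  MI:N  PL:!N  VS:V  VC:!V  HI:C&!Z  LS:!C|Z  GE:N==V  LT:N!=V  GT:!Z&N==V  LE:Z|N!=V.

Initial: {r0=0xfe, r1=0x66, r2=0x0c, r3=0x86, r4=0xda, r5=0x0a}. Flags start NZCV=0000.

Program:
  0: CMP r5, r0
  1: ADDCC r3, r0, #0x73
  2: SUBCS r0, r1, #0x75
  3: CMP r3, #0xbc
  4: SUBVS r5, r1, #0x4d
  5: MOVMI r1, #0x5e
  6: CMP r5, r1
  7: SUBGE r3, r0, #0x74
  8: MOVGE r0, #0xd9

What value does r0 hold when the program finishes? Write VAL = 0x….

VAL = 0xfe

0: ✓ CMP  NZCV=0000
1: ✓ ADDCC  r3←0x71
2: · SUBCS
3: ✓ CMP  NZCV=1001
4: ✓ SUBVS  r5←0x19
5: ✓ MOVMI  r1←0x5e
6: ✓ CMP  NZCV=1000
7: · SUBGE
8: · MOVGE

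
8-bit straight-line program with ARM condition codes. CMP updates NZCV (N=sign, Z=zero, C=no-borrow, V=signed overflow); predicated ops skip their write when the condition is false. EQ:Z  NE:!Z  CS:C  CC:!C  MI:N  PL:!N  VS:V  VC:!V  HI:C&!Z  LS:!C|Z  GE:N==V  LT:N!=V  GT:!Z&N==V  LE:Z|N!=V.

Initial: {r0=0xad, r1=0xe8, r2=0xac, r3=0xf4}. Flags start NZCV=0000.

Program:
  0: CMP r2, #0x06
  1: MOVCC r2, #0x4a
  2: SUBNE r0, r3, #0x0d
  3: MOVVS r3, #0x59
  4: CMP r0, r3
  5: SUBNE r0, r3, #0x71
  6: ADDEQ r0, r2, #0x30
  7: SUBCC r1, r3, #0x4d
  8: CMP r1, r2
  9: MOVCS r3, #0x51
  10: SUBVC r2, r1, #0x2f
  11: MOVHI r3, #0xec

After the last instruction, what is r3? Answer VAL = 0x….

VAL = 0xf4

[0] flags=1010 → (cmp)
[1] flags=1010 CC?F → skip
[2] flags=1010 NE?T → r0=0xe7
[3] flags=1010 VS?F → skip
[4] flags=1000 → (cmp)
[5] flags=1000 NE?T → r0=0x83
[6] flags=1000 EQ?F → skip
[7] flags=1000 CC?T → r1=0xa7
[8] flags=1000 → (cmp)
[9] flags=1000 CS?F → skip
[10] flags=1000 VC?T → r2=0x78
[11] flags=1000 HI?F → skip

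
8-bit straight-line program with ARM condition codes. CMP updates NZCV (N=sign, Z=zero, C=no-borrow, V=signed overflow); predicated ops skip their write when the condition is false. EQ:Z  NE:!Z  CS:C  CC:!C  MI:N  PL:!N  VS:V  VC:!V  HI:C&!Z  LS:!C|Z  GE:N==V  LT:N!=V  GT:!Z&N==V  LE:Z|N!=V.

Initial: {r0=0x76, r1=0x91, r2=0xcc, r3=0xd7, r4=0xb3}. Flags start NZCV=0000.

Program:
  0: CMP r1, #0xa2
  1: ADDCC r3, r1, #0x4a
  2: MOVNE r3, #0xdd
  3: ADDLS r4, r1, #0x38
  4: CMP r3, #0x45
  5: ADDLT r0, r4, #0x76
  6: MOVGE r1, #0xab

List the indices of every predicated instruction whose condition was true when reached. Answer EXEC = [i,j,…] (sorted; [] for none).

EXEC = [1,2,3,5]

0: ✓ CMP  NZCV=1000
1: ✓ ADDCC  r3←0xdb
2: ✓ MOVNE  r3←0xdd
3: ✓ ADDLS  r4←0xc9
4: ✓ CMP  NZCV=1010
5: ✓ ADDLT  r0←0x3f
6: · MOVGE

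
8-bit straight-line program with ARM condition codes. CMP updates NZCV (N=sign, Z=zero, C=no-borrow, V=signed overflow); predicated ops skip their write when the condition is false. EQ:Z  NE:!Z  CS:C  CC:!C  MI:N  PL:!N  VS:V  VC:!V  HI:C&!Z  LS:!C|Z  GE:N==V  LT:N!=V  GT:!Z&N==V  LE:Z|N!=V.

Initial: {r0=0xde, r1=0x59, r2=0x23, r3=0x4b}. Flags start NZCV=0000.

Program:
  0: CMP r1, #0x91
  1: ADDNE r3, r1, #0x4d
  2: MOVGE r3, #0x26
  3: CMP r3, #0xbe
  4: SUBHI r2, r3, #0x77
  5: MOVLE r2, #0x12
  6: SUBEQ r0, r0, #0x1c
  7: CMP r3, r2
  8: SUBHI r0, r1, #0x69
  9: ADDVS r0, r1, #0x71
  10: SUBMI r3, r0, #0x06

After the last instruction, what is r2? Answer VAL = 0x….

[0] flags=1001 → (cmp)
[1] flags=1001 NE?T → r3=0xa6
[2] flags=1001 GE?T → r3=0x26
[3] flags=0000 → (cmp)
[4] flags=0000 HI?F → skip
[5] flags=0000 LE?F → skip
[6] flags=0000 EQ?F → skip
[7] flags=0010 → (cmp)
[8] flags=0010 HI?T → r0=0xf0
[9] flags=0010 VS?F → skip
[10] flags=0010 MI?F → skip

VAL = 0x23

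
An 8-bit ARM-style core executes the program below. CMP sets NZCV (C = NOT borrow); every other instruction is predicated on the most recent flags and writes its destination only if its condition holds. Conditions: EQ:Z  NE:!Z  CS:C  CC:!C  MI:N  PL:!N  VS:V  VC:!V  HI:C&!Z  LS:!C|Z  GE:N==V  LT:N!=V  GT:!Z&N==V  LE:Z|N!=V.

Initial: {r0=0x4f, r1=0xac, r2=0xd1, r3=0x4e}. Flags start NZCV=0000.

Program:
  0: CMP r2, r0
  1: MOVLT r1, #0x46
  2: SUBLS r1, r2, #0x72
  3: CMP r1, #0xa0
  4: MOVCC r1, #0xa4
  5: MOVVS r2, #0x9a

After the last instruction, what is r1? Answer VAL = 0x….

[0] flags=1010 → (cmp)
[1] flags=1010 LT?T → r1=0x46
[2] flags=1010 LS?F → skip
[3] flags=1001 → (cmp)
[4] flags=1001 CC?T → r1=0xa4
[5] flags=1001 VS?T → r2=0x9a

VAL = 0xa4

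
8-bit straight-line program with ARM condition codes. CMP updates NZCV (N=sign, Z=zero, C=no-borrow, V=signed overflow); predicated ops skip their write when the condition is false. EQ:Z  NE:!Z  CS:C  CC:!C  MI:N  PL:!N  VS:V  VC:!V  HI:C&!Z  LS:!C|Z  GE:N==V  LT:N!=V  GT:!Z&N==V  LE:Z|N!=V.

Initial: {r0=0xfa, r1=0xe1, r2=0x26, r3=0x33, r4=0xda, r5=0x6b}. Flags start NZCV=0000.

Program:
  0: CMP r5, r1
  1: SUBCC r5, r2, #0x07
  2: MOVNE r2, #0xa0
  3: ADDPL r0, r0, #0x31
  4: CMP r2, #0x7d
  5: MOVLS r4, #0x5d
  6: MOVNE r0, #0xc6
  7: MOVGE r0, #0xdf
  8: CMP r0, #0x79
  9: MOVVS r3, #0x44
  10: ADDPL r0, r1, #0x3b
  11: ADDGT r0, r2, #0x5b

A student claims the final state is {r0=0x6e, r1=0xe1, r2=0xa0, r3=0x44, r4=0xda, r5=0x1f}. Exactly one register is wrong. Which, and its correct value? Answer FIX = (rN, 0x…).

FIX = (r0, 0x1c)

0: ✓ CMP  NZCV=1001
1: ✓ SUBCC  r5←0x1f
2: ✓ MOVNE  r2←0xa0
3: · ADDPL
4: ✓ CMP  NZCV=0011
5: · MOVLS
6: ✓ MOVNE  r0←0xc6
7: · MOVGE
8: ✓ CMP  NZCV=0011
9: ✓ MOVVS  r3←0x44
10: ✓ ADDPL  r0←0x1c
11: · ADDGT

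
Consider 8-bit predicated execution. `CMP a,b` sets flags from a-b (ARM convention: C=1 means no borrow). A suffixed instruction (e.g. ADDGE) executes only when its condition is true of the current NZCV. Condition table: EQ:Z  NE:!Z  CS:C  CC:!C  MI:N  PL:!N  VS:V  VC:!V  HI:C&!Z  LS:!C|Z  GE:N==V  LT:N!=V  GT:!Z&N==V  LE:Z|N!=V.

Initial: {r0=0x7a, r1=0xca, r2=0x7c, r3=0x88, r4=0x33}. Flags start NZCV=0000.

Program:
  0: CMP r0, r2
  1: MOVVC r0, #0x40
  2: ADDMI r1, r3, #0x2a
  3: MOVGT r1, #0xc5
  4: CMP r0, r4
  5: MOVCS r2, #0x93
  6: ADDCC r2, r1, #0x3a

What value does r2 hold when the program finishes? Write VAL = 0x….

VAL = 0x93

[0] flags=1000 → (cmp)
[1] flags=1000 VC?T → r0=0x40
[2] flags=1000 MI?T → r1=0xb2
[3] flags=1000 GT?F → skip
[4] flags=0010 → (cmp)
[5] flags=0010 CS?T → r2=0x93
[6] flags=0010 CC?F → skip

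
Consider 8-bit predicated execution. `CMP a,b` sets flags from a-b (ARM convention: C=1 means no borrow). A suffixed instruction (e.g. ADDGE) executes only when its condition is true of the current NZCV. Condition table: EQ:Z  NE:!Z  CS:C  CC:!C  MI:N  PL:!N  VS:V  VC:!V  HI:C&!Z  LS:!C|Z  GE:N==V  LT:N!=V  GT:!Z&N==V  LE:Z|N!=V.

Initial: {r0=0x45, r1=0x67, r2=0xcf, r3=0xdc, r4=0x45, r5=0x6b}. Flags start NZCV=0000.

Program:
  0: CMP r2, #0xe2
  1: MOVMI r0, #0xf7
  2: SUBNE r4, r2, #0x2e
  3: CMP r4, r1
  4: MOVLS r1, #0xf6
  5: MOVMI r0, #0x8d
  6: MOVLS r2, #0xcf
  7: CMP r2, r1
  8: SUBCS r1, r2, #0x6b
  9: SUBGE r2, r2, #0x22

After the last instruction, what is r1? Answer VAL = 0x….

0: ✓ CMP  NZCV=1000
1: ✓ MOVMI  r0←0xf7
2: ✓ SUBNE  r4←0xa1
3: ✓ CMP  NZCV=0011
4: · MOVLS
5: · MOVMI
6: · MOVLS
7: ✓ CMP  NZCV=0011
8: ✓ SUBCS  r1←0x64
9: · SUBGE

VAL = 0x64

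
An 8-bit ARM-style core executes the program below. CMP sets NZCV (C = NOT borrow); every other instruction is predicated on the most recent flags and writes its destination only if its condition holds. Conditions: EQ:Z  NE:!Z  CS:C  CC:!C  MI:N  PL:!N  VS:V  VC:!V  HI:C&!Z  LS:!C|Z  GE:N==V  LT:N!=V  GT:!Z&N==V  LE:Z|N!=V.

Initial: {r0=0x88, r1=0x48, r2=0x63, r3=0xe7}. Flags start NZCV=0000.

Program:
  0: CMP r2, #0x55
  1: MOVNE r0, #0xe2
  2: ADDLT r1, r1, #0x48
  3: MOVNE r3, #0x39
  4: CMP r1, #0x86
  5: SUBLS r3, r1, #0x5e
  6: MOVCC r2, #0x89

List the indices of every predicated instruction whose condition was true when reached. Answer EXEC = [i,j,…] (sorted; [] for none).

EXEC = [1,3,5,6]

0: ✓ CMP  NZCV=0010
1: ✓ MOVNE  r0←0xe2
2: · ADDLT
3: ✓ MOVNE  r3←0x39
4: ✓ CMP  NZCV=1001
5: ✓ SUBLS  r3←0xea
6: ✓ MOVCC  r2←0x89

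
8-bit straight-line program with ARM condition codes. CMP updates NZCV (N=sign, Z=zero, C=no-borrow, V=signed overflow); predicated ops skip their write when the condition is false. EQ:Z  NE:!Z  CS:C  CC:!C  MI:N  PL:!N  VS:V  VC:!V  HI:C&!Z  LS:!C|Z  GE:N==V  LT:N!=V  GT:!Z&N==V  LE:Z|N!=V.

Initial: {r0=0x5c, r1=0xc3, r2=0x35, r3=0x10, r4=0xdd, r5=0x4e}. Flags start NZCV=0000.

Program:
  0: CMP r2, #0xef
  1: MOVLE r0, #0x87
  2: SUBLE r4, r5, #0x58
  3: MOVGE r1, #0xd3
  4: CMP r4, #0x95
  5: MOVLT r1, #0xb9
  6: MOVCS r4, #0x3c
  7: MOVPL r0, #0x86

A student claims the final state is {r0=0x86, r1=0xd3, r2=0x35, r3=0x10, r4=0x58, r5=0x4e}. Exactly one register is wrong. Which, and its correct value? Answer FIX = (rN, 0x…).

[0] flags=0000 → (cmp)
[1] flags=0000 LE?F → skip
[2] flags=0000 LE?F → skip
[3] flags=0000 GE?T → r1=0xd3
[4] flags=0010 → (cmp)
[5] flags=0010 LT?F → skip
[6] flags=0010 CS?T → r4=0x3c
[7] flags=0010 PL?T → r0=0x86

FIX = (r4, 0x3c)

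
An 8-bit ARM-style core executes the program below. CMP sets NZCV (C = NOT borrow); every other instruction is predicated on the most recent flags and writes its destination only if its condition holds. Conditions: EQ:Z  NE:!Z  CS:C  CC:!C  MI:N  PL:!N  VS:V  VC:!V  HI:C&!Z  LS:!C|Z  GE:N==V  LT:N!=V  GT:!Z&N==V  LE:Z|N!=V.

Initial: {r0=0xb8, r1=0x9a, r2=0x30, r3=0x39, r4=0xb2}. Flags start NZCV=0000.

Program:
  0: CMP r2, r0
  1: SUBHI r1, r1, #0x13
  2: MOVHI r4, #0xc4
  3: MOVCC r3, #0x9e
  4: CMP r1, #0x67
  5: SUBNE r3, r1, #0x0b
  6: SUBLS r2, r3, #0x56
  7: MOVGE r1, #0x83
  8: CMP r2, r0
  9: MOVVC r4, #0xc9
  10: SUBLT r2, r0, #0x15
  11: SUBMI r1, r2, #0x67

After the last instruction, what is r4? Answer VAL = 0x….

0: ✓ CMP  NZCV=0000
1: · SUBHI
2: · MOVHI
3: ✓ MOVCC  r3←0x9e
4: ✓ CMP  NZCV=0011
5: ✓ SUBNE  r3←0x8f
6: · SUBLS
7: · MOVGE
8: ✓ CMP  NZCV=0000
9: ✓ MOVVC  r4←0xc9
10: · SUBLT
11: · SUBMI

VAL = 0xc9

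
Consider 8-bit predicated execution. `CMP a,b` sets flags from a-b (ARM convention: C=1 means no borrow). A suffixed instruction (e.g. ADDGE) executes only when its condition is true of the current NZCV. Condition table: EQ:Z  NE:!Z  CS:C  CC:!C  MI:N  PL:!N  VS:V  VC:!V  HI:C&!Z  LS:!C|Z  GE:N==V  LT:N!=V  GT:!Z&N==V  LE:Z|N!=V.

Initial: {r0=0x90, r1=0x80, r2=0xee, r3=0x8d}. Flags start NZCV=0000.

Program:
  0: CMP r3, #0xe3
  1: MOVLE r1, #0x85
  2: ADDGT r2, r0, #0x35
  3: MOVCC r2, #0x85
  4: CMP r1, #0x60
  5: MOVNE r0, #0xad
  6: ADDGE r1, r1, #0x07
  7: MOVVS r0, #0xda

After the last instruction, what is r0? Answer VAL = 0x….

VAL = 0xda

0: ✓ CMP  NZCV=1000
1: ✓ MOVLE  r1←0x85
2: · ADDGT
3: ✓ MOVCC  r2←0x85
4: ✓ CMP  NZCV=0011
5: ✓ MOVNE  r0←0xad
6: · ADDGE
7: ✓ MOVVS  r0←0xda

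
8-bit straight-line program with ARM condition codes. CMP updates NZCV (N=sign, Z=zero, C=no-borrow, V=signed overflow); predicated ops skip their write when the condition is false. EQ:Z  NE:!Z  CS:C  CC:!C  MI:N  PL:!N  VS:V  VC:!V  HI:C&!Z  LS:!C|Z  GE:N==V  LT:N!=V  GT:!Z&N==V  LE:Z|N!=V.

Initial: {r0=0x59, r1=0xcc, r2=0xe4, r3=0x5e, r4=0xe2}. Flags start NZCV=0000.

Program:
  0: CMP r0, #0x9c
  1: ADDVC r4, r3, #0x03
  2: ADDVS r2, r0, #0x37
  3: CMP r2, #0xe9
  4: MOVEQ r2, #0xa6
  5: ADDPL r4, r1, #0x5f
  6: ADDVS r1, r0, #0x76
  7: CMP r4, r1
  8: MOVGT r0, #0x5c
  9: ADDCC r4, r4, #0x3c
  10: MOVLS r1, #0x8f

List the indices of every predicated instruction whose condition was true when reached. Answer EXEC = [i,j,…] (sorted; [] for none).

0: ✓ CMP  NZCV=1001
1: · ADDVC
2: ✓ ADDVS  r2←0x90
3: ✓ CMP  NZCV=1000
4: · MOVEQ
5: · ADDPL
6: · ADDVS
7: ✓ CMP  NZCV=0010
8: ✓ MOVGT  r0←0x5c
9: · ADDCC
10: · MOVLS

EXEC = [2,8]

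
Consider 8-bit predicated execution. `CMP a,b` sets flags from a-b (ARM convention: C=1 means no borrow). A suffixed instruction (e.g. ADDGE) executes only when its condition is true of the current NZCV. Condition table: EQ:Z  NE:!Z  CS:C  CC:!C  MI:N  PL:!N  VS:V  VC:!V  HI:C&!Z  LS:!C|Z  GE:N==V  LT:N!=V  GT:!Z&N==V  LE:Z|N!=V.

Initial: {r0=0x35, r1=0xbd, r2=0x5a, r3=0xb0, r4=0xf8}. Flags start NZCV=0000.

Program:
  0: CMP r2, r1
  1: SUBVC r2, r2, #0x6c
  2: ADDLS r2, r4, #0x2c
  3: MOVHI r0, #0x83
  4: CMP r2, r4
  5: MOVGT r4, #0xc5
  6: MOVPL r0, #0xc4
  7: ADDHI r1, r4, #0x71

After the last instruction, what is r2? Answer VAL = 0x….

0: ✓ CMP  NZCV=1001
1: · SUBVC
2: ✓ ADDLS  r2←0x24
3: · MOVHI
4: ✓ CMP  NZCV=0000
5: ✓ MOVGT  r4←0xc5
6: ✓ MOVPL  r0←0xc4
7: · ADDHI

VAL = 0x24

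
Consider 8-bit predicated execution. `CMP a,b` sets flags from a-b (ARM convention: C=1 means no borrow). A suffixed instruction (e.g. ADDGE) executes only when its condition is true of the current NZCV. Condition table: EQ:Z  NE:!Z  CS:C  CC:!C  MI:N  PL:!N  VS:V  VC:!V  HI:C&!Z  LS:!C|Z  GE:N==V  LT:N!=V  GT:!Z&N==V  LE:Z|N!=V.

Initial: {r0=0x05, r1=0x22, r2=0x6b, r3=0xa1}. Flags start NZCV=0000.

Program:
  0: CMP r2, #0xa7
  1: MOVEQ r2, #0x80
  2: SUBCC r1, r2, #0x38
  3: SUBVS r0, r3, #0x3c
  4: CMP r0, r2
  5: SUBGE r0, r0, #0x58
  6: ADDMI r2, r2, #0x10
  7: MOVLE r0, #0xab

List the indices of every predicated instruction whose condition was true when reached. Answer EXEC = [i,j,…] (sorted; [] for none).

[0] flags=1001 → (cmp)
[1] flags=1001 EQ?F → skip
[2] flags=1001 CC?T → r1=0x33
[3] flags=1001 VS?T → r0=0x65
[4] flags=1000 → (cmp)
[5] flags=1000 GE?F → skip
[6] flags=1000 MI?T → r2=0x7b
[7] flags=1000 LE?T → r0=0xab

EXEC = [2,3,6,7]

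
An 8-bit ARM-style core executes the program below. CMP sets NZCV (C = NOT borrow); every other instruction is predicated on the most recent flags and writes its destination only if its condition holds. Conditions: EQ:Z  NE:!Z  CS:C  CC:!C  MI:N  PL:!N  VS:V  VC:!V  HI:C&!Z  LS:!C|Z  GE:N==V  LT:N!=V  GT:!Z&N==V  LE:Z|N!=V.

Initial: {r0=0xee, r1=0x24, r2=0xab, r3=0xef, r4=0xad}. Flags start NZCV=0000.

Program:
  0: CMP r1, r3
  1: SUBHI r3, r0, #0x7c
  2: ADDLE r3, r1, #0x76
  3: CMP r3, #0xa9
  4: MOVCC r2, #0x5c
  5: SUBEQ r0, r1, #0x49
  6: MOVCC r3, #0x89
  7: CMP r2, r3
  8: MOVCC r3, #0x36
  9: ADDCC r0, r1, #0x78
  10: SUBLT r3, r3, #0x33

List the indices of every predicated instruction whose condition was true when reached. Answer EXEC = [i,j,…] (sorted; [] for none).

[0] flags=0000 → (cmp)
[1] flags=0000 HI?F → skip
[2] flags=0000 LE?F → skip
[3] flags=0010 → (cmp)
[4] flags=0010 CC?F → skip
[5] flags=0010 EQ?F → skip
[6] flags=0010 CC?F → skip
[7] flags=1000 → (cmp)
[8] flags=1000 CC?T → r3=0x36
[9] flags=1000 CC?T → r0=0x9c
[10] flags=1000 LT?T → r3=0x03

EXEC = [8,9,10]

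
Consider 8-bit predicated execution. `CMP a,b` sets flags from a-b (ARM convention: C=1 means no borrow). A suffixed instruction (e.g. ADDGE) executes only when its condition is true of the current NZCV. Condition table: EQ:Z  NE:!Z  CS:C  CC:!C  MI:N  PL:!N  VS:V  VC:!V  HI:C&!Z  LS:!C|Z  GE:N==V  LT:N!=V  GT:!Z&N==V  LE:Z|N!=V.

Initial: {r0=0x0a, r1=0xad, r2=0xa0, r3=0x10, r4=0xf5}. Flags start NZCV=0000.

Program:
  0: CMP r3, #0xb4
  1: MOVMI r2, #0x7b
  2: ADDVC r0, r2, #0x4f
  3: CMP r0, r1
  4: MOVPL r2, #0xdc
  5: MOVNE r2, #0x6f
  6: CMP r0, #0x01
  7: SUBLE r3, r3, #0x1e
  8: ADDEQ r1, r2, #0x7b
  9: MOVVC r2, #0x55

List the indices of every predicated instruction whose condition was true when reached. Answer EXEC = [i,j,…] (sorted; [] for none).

0: ✓ CMP  NZCV=0000
1: · MOVMI
2: ✓ ADDVC  r0←0xef
3: ✓ CMP  NZCV=0010
4: ✓ MOVPL  r2←0xdc
5: ✓ MOVNE  r2←0x6f
6: ✓ CMP  NZCV=1010
7: ✓ SUBLE  r3←0xf2
8: · ADDEQ
9: ✓ MOVVC  r2←0x55

EXEC = [2,4,5,7,9]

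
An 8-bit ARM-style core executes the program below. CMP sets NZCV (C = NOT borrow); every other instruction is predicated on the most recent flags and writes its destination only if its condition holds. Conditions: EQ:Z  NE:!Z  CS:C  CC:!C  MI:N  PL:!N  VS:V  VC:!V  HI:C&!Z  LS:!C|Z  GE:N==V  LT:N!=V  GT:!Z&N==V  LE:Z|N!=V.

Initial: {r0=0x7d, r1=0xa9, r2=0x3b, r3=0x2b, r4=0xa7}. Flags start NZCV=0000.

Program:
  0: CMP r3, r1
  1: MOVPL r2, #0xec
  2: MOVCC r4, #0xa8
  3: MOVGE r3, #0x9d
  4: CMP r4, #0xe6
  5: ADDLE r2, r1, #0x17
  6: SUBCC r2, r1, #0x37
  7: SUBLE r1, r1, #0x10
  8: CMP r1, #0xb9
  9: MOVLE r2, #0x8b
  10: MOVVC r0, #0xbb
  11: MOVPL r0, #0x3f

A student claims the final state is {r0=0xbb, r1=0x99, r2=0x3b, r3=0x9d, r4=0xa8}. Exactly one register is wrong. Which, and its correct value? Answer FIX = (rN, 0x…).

0: ✓ CMP  NZCV=1001
1: · MOVPL
2: ✓ MOVCC  r4←0xa8
3: ✓ MOVGE  r3←0x9d
4: ✓ CMP  NZCV=1000
5: ✓ ADDLE  r2←0xc0
6: ✓ SUBCC  r2←0x72
7: ✓ SUBLE  r1←0x99
8: ✓ CMP  NZCV=1000
9: ✓ MOVLE  r2←0x8b
10: ✓ MOVVC  r0←0xbb
11: · MOVPL

FIX = (r2, 0x8b)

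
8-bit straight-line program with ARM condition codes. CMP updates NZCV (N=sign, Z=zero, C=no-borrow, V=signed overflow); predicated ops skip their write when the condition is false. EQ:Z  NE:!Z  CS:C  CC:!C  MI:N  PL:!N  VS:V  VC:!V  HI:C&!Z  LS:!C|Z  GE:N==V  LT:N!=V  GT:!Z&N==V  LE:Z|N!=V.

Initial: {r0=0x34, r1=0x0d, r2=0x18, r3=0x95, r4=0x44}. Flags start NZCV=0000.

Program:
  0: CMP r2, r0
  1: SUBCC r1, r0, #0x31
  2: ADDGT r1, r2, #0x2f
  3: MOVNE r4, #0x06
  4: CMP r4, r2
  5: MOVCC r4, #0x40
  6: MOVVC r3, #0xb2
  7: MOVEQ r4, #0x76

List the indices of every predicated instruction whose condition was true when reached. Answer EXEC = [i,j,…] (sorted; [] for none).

[0] flags=1000 → (cmp)
[1] flags=1000 CC?T → r1=0x03
[2] flags=1000 GT?F → skip
[3] flags=1000 NE?T → r4=0x06
[4] flags=1000 → (cmp)
[5] flags=1000 CC?T → r4=0x40
[6] flags=1000 VC?T → r3=0xb2
[7] flags=1000 EQ?F → skip

EXEC = [1,3,5,6]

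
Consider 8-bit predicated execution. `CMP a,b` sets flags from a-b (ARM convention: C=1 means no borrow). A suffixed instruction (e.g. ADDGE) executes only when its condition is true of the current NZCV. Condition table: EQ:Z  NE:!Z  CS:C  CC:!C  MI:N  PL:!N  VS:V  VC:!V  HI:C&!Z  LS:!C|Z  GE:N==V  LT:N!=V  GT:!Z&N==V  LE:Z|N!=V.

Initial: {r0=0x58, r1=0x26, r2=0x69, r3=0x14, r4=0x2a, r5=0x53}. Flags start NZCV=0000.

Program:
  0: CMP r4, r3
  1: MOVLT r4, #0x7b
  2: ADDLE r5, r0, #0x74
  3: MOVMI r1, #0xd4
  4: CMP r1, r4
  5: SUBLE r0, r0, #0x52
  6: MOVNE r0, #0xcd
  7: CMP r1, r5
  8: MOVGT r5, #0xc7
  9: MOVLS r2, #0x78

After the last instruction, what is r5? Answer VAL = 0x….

VAL = 0x53

0: ✓ CMP  NZCV=0010
1: · MOVLT
2: · ADDLE
3: · MOVMI
4: ✓ CMP  NZCV=1000
5: ✓ SUBLE  r0←0x06
6: ✓ MOVNE  r0←0xcd
7: ✓ CMP  NZCV=1000
8: · MOVGT
9: ✓ MOVLS  r2←0x78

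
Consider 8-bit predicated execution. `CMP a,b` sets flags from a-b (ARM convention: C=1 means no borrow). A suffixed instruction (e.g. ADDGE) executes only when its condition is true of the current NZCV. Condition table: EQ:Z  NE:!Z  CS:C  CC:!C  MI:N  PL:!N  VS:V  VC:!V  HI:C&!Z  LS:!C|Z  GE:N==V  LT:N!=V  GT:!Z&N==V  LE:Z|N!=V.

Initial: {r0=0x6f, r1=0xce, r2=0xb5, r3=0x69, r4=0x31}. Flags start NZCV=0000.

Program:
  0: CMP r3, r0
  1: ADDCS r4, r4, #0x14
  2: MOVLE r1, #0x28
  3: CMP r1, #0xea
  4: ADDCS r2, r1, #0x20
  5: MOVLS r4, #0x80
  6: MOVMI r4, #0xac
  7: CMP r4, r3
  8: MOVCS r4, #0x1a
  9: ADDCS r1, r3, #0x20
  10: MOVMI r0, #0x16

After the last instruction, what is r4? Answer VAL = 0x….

0: ✓ CMP  NZCV=1000
1: · ADDCS
2: ✓ MOVLE  r1←0x28
3: ✓ CMP  NZCV=0000
4: · ADDCS
5: ✓ MOVLS  r4←0x80
6: · MOVMI
7: ✓ CMP  NZCV=0011
8: ✓ MOVCS  r4←0x1a
9: ✓ ADDCS  r1←0x89
10: · MOVMI

VAL = 0x1a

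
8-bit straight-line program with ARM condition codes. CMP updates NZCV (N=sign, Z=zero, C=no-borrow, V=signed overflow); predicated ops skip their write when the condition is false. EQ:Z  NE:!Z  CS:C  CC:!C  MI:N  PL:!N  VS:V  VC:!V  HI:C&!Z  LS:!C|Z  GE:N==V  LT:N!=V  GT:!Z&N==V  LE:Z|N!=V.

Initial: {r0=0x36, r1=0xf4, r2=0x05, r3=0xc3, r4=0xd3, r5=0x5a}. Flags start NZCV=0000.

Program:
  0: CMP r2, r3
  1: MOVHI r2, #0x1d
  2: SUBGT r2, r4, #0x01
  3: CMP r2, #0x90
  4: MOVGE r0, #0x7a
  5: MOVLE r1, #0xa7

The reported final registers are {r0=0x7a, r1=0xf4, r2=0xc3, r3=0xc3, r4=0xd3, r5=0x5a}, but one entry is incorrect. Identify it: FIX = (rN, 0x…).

0: ✓ CMP  NZCV=0000
1: · MOVHI
2: ✓ SUBGT  r2←0xd2
3: ✓ CMP  NZCV=0010
4: ✓ MOVGE  r0←0x7a
5: · MOVLE

FIX = (r2, 0xd2)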